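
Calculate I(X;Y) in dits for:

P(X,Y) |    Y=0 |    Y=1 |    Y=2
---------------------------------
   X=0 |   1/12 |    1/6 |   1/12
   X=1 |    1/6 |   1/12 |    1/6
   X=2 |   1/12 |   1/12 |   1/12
0.0164 dits

Mutual information: I(X;Y) = H(X) + H(Y) - H(X,Y)

Marginals:
P(X) = (1/3, 5/12, 1/4), H(X) = 0.4680 dits
P(Y) = (1/3, 1/3, 1/3), H(Y) = 0.4771 dits

Joint entropy: H(X,Y) = 0.9287 dits

I(X;Y) = 0.4680 + 0.4771 - 0.9287 = 0.0164 dits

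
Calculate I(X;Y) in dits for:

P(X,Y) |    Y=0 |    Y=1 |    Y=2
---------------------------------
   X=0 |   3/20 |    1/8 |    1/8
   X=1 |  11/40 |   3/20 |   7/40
0.0017 dits

Mutual information: I(X;Y) = H(X) + H(Y) - H(X,Y)

Marginals:
P(X) = (2/5, 3/5), H(X) = 0.2923 dits
P(Y) = (17/40, 11/40, 3/10), H(Y) = 0.4690 dits

Joint entropy: H(X,Y) = 0.7596 dits

I(X;Y) = 0.2923 + 0.4690 - 0.7596 = 0.0017 dits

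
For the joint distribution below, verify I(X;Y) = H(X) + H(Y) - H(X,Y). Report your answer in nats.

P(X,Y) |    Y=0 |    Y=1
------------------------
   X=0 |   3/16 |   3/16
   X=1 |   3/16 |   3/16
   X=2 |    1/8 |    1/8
I(X;Y) = 0.0000 nats

Mutual information has multiple equivalent forms:
- I(X;Y) = H(X) - H(X|Y)
- I(X;Y) = H(Y) - H(Y|X)
- I(X;Y) = H(X) + H(Y) - H(X,Y)

Computing all quantities:
H(X) = 1.0822, H(Y) = 0.6931, H(X,Y) = 1.7753
H(X|Y) = 1.0822, H(Y|X) = 0.6931

Verification:
H(X) - H(X|Y) = 1.0822 - 1.0822 = 0.0000
H(Y) - H(Y|X) = 0.6931 - 0.6931 = 0.0000
H(X) + H(Y) - H(X,Y) = 1.0822 + 0.6931 - 1.7753 = 0.0000

All forms give I(X;Y) = 0.0000 nats. ✓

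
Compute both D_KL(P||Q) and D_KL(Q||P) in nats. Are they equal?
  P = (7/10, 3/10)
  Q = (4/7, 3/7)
D_KL(P||Q) = 0.0351, D_KL(Q||P) = 0.0369

KL divergence is not symmetric: D_KL(P||Q) ≠ D_KL(Q||P) in general.

D_KL(P||Q) = 0.0351 nats
D_KL(Q||P) = 0.0369 nats

No, they are not equal!

This asymmetry is why KL divergence is not a true distance metric.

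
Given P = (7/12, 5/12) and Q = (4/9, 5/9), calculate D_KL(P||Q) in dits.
0.0168 dits

KL divergence: D_KL(P||Q) = Σ p(x) log(p(x)/q(x))

Computing term by term:
  x=0: 7/12 × log_10[(7/12)/(4/9)] = 7/12 × 0.1181 = 0.0689
  x=1: 5/12 × log_10[(5/12)/(5/9)] = 5/12 × -0.1249 = -0.0521

D_KL(P||Q) = 0.0168 dits

Note: KL divergence is always non-negative and equals 0 iff P = Q.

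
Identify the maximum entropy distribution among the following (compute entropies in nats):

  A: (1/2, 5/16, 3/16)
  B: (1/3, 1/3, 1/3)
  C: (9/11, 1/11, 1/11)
B

For a discrete distribution over n outcomes, entropy is maximized by the uniform distribution.

Computing entropies:
H(A) = 1.0239 nats
H(B) = 1.0986 nats
H(C) = 0.6002 nats

The uniform distribution (where all probabilities equal 1/3) achieves the maximum entropy of log_e(3) = 1.0986 nats.

Distribution B has the highest entropy.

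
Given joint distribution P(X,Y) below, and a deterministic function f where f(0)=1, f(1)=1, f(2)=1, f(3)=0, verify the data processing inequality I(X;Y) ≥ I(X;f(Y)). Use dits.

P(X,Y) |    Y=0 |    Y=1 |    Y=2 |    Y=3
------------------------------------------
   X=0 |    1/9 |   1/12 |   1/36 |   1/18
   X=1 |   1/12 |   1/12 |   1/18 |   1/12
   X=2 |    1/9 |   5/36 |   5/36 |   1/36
I(X;Y) = 0.0239, I(X;f(Y)) = 0.0132, inequality holds: 0.0239 ≥ 0.0132

Data Processing Inequality: For any Markov chain X → Y → Z, we have I(X;Y) ≥ I(X;Z).

Here Z = f(Y) is a deterministic function of Y, forming X → Y → Z.

Original I(X;Y) = 0.0239 dits

After applying f:
P(X,Z) where Z=f(Y):
- P(X,Z=0) = P(X,Y=3)
- P(X,Z=1) = P(X,Y=0) + P(X,Y=1) + P(X,Y=2)

I(X;Z) = I(X;f(Y)) = 0.0132 dits

Verification: 0.0239 ≥ 0.0132 ✓

Information cannot be created by processing; the function f can only lose information about X.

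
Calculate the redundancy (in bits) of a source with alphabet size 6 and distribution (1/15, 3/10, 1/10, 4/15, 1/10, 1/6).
0.1997 bits

Redundancy measures how far a source is from maximum entropy:
R = H_max - H(X)

Maximum entropy for 6 symbols: H_max = log_2(6) = 2.5850 bits
Actual entropy: H(X) = 2.3853 bits
Redundancy: R = 2.5850 - 2.3853 = 0.1997 bits

This redundancy represents potential for compression: the source could be compressed by 0.1997 bits per symbol.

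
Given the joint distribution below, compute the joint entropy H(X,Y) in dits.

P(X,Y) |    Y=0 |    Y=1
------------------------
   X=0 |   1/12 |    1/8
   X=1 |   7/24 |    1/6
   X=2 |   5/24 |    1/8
0.7434 dits

Joint entropy is H(X,Y) = -Σ_{x,y} p(x,y) log p(x,y).

Summing over all non-zero entries:
H(X,Y) = -[1/12·log_10(1/12) + 1/8·log_10(1/8) + 7/24·log_10(7/24) + 1/6·log_10(1/6) + 5/24·log_10(5/24) + 1/8·log_10(1/8)]
H(X,Y) = 0.7434 dits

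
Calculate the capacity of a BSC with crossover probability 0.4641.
0.0037 bits

For a binary symmetric channel (BSC) with error probability p:
Capacity C = 1 - H(p) bits per symbol

where H(p) = -p log₂(p) - (1-p) log₂(1-p) is the binary entropy function.

H(0.4641) = 0.9963 bits
C = 1 - 0.9963 = 0.0037 bits per symbol

This means we can reliably transmit up to 0.0037 bits of information per channel use.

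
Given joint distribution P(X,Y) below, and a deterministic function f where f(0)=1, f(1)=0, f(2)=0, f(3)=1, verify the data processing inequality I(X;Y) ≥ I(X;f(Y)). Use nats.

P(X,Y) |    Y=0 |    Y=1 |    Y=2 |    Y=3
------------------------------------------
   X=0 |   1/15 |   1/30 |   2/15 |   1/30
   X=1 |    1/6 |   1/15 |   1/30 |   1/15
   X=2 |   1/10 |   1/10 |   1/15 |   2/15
I(X;Y) = 0.0937, I(X;f(Y)) = 0.0325, inequality holds: 0.0937 ≥ 0.0325

Data Processing Inequality: For any Markov chain X → Y → Z, we have I(X;Y) ≥ I(X;Z).

Here Z = f(Y) is a deterministic function of Y, forming X → Y → Z.

Original I(X;Y) = 0.0937 nats

After applying f:
P(X,Z) where Z=f(Y):
- P(X,Z=0) = P(X,Y=1) + P(X,Y=2)
- P(X,Z=1) = P(X,Y=0) + P(X,Y=3)

I(X;Z) = I(X;f(Y)) = 0.0325 nats

Verification: 0.0937 ≥ 0.0325 ✓

Information cannot be created by processing; the function f can only lose information about X.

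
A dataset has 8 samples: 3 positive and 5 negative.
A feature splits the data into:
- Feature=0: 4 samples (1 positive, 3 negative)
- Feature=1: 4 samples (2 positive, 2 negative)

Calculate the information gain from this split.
0.0488 bits

Information Gain = H(Y) - H(Y|Feature)

Before split:
P(positive) = 3/8 = 0.3750
H(Y) = 0.9544 bits

After split:
Feature=0: H = 0.8113 bits (weight = 4/8)
Feature=1: H = 1.0000 bits (weight = 4/8)
H(Y|Feature) = (4/8)×0.8113 + (4/8)×1.0000 = 0.9056 bits

Information Gain = 0.9544 - 0.9056 = 0.0488 bits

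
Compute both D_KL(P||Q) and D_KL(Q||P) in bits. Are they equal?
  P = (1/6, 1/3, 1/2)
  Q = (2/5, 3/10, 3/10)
D_KL(P||Q) = 0.2086, D_KL(Q||P) = 0.2385

KL divergence is not symmetric: D_KL(P||Q) ≠ D_KL(Q||P) in general.

D_KL(P||Q) = 0.2086 bits
D_KL(Q||P) = 0.2385 bits

No, they are not equal!

This asymmetry is why KL divergence is not a true distance metric.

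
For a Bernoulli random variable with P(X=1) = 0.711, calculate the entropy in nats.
0.6013 nats

The binary entropy function is:
H(p) = -p log(p) - (1-p) log(1-p)

H(0.711) = -0.711 × log_e(0.711) - 0.289 × log_e(0.289)
H(0.711) = 0.6013 nats

Note: Binary entropy is maximized at p=0.5 (H=1 bit) and minimized at p=0 or p=1 (H=0).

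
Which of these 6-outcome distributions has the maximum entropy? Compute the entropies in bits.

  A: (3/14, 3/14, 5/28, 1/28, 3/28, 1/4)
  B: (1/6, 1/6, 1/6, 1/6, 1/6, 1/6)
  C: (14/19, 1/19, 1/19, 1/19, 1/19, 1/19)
B

For a discrete distribution over n outcomes, entropy is maximized by the uniform distribution.

Computing entropies:
H(A) = 2.4132 bits
H(B) = 2.5850 bits
H(C) = 1.4425 bits

The uniform distribution (where all probabilities equal 1/6) achieves the maximum entropy of log_2(6) = 2.5850 bits.

Distribution B has the highest entropy.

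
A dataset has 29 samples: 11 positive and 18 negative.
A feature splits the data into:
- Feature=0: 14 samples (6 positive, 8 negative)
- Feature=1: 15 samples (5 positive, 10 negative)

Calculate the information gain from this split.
0.0069 bits

Information Gain = H(Y) - H(Y|Feature)

Before split:
P(positive) = 11/29 = 0.3793
H(Y) = 0.9576 bits

After split:
Feature=0: H = 0.9852 bits (weight = 14/29)
Feature=1: H = 0.9183 bits (weight = 15/29)
H(Y|Feature) = (14/29)×0.9852 + (15/29)×0.9183 = 0.9506 bits

Information Gain = 0.9576 - 0.9506 = 0.0069 bits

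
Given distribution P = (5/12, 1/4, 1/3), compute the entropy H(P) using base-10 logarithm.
0.4680 dits

Shannon entropy is H(X) = -Σ p(x) log p(x).

For P = (5/12, 1/4, 1/3):
H = -5/12 × log_10(5/12) -1/4 × log_10(1/4) -1/3 × log_10(1/3)
H = 0.4680 dits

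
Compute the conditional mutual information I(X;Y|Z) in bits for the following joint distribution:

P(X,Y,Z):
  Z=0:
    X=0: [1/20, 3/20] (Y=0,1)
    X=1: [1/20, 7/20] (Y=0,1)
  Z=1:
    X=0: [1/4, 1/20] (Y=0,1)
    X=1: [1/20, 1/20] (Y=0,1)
0.0398 bits

Conditional mutual information: I(X;Y|Z) = H(X|Z) + H(Y|Z) - H(X,Y|Z)

H(Z) = 0.9710
H(X,Z) = 1.8464 → H(X|Z) = 0.8755
H(Y,Z) = 1.6855 → H(Y|Z) = 0.7145
H(X,Y,Z) = 2.5211 → H(X,Y|Z) = 1.5502

I(X;Y|Z) = 0.8755 + 0.7145 - 1.5502 = 0.0398 bits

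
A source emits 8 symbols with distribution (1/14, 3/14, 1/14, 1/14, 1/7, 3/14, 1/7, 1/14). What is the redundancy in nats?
0.1093 nats

Redundancy measures how far a source is from maximum entropy:
R = H_max - H(X)

Maximum entropy for 8 symbols: H_max = log_e(8) = 2.0794 nats
Actual entropy: H(X) = 1.9702 nats
Redundancy: R = 2.0794 - 1.9702 = 0.1093 nats

This redundancy represents potential for compression: the source could be compressed by 0.1093 nats per symbol.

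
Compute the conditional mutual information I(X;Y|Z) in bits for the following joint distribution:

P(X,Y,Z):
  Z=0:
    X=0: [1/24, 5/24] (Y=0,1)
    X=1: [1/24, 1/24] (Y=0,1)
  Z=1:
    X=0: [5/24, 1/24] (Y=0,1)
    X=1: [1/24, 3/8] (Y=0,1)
0.3030 bits

Conditional mutual information: I(X;Y|Z) = H(X|Z) + H(Y|Z) - H(X,Y|Z)

H(Z) = 0.9183
H(X,Z) = 1.8250 → H(X|Z) = 0.9067
H(Y,Z) = 1.8250 → H(Y|Z) = 0.9067
H(X,Y,Z) = 2.4288 → H(X,Y|Z) = 1.5105

I(X;Y|Z) = 0.9067 + 0.9067 - 1.5105 = 0.3030 bits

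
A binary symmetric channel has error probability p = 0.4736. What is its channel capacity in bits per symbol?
0.0020 bits

For a binary symmetric channel (BSC) with error probability p:
Capacity C = 1 - H(p) bits per symbol

where H(p) = -p log₂(p) - (1-p) log₂(1-p) is the binary entropy function.

H(0.4736) = 0.9980 bits
C = 1 - 0.9980 = 0.0020 bits per symbol

This means we can reliably transmit up to 0.0020 bits of information per channel use.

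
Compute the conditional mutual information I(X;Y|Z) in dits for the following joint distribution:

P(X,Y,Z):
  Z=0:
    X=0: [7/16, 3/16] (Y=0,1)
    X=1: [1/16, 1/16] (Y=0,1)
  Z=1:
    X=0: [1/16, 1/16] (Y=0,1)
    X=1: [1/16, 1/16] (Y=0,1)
0.0039 dits

Conditional mutual information: I(X;Y|Z) = H(X|Z) + H(Y|Z) - H(X,Y|Z)

H(Z) = 0.2442
H(X,Z) = 0.4662 → H(X|Z) = 0.2220
H(Y,Z) = 0.5268 → H(Y|Z) = 0.2826
H(X,Y,Z) = 0.7449 → H(X,Y|Z) = 0.5007

I(X;Y|Z) = 0.2220 + 0.2826 - 0.5007 = 0.0039 dits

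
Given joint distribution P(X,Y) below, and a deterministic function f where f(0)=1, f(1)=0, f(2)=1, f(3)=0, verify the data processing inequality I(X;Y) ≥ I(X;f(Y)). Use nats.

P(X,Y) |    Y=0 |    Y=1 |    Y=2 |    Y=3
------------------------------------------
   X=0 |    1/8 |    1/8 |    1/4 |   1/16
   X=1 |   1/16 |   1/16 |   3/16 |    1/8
I(X;Y) = 0.0285, I(X;f(Y)) = 0.0048, inequality holds: 0.0285 ≥ 0.0048

Data Processing Inequality: For any Markov chain X → Y → Z, we have I(X;Y) ≥ I(X;Z).

Here Z = f(Y) is a deterministic function of Y, forming X → Y → Z.

Original I(X;Y) = 0.0285 nats

After applying f:
P(X,Z) where Z=f(Y):
- P(X,Z=0) = P(X,Y=1) + P(X,Y=3)
- P(X,Z=1) = P(X,Y=0) + P(X,Y=2)

I(X;Z) = I(X;f(Y)) = 0.0048 nats

Verification: 0.0285 ≥ 0.0048 ✓

Information cannot be created by processing; the function f can only lose information about X.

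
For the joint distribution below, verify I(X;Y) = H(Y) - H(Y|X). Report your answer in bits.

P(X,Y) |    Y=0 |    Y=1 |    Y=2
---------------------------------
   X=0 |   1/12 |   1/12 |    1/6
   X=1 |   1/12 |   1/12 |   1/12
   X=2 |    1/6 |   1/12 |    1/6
I(X;Y) = 0.0242 bits

Mutual information has multiple equivalent forms:
- I(X;Y) = H(X) - H(X|Y)
- I(X;Y) = H(Y) - H(Y|X)
- I(X;Y) = H(X) + H(Y) - H(X,Y)

Computing all quantities:
H(X) = 1.5546, H(Y) = 1.5546, H(X,Y) = 3.0850
H(X|Y) = 1.5304, H(Y|X) = 1.5304

Verification:
H(X) - H(X|Y) = 1.5546 - 1.5304 = 0.0242
H(Y) - H(Y|X) = 1.5546 - 1.5304 = 0.0242
H(X) + H(Y) - H(X,Y) = 1.5546 + 1.5546 - 3.0850 = 0.0242

All forms give I(X;Y) = 0.0242 bits. ✓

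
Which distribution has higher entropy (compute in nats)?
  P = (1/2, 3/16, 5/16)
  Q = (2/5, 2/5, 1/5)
Q

Computing entropies in nats:
H(P) = 1.0239
H(Q) = 1.0549

Distribution Q has higher entropy.

Intuition: The distribution closer to uniform (more spread out) has higher entropy.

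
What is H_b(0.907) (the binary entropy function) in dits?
0.1344 dits

The binary entropy function is:
H(p) = -p log(p) - (1-p) log(1-p)

H(0.907) = -0.907 × log_10(0.907) - 0.093 × log_10(0.093)
H(0.907) = 0.1344 dits

Note: Binary entropy is maximized at p=0.5 (H=1 bit) and minimized at p=0 or p=1 (H=0).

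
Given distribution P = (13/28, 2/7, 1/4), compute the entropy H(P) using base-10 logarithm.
0.4607 dits

Shannon entropy is H(X) = -Σ p(x) log p(x).

For P = (13/28, 2/7, 1/4):
H = -13/28 × log_10(13/28) -2/7 × log_10(2/7) -1/4 × log_10(1/4)
H = 0.4607 dits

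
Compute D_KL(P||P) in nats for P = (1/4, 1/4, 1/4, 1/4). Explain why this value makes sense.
0.0000 nats

KL divergence satisfies the Gibbs inequality: D_KL(P||Q) ≥ 0 for all distributions P, Q.

D_KL(P||Q) = Σ p(x) log(p(x)/q(x))
Each term is p(x) × log_e(p(x)/p(x)) = p(x) × log_e(1) = 0, so the sum is 0.
D_KL(P||Q) = 0.0000 nats

When P = Q, the KL divergence is exactly 0, as there is no 'divergence' between identical distributions.

This non-negativity is a fundamental property: relative entropy cannot be negative because it measures how different Q is from P.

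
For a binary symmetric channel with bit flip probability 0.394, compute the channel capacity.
0.0327 bits

For a binary symmetric channel (BSC) with error probability p:
Capacity C = 1 - H(p) bits per symbol

where H(p) = -p log₂(p) - (1-p) log₂(1-p) is the binary entropy function.

H(0.394) = 0.9673 bits
C = 1 - 0.9673 = 0.0327 bits per symbol

This means we can reliably transmit up to 0.0327 bits of information per channel use.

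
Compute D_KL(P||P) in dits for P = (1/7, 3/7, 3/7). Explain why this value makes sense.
0.0000 dits

KL divergence satisfies the Gibbs inequality: D_KL(P||Q) ≥ 0 for all distributions P, Q.

D_KL(P||Q) = Σ p(x) log(p(x)/q(x))
Each term is p(x) × log_10(p(x)/p(x)) = p(x) × log_10(1) = 0, so the sum is 0.
D_KL(P||Q) = 0.0000 dits

When P = Q, the KL divergence is exactly 0, as there is no 'divergence' between identical distributions.

This non-negativity is a fundamental property: relative entropy cannot be negative because it measures how different Q is from P.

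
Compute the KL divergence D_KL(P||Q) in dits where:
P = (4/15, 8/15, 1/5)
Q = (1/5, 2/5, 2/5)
0.0397 dits

KL divergence: D_KL(P||Q) = Σ p(x) log(p(x)/q(x))

Computing term by term:
  x=0: 4/15 × log_10[(4/15)/(1/5)] = 4/15 × 0.1249 = 0.0333
  x=1: 8/15 × log_10[(8/15)/(2/5)] = 8/15 × 0.1249 = 0.0666
  x=2: 1/5 × log_10[(1/5)/(2/5)] = 1/5 × -0.3010 = -0.0602

D_KL(P||Q) = 0.0397 dits

Note: KL divergence is always non-negative and equals 0 iff P = Q.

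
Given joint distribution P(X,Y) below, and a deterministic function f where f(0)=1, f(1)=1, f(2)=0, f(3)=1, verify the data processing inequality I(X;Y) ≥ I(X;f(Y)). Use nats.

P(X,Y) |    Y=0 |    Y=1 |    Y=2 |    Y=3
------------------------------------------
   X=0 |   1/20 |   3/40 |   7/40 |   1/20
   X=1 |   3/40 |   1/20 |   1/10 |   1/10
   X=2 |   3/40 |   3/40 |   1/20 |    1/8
I(X;Y) = 0.0604, I(X;f(Y)) = 0.0478, inequality holds: 0.0604 ≥ 0.0478

Data Processing Inequality: For any Markov chain X → Y → Z, we have I(X;Y) ≥ I(X;Z).

Here Z = f(Y) is a deterministic function of Y, forming X → Y → Z.

Original I(X;Y) = 0.0604 nats

After applying f:
P(X,Z) where Z=f(Y):
- P(X,Z=0) = P(X,Y=2)
- P(X,Z=1) = P(X,Y=0) + P(X,Y=1) + P(X,Y=3)

I(X;Z) = I(X;f(Y)) = 0.0478 nats

Verification: 0.0604 ≥ 0.0478 ✓

Information cannot be created by processing; the function f can only lose information about X.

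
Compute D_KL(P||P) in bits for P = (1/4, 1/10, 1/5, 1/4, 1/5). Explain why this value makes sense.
0.0000 bits

KL divergence satisfies the Gibbs inequality: D_KL(P||Q) ≥ 0 for all distributions P, Q.

D_KL(P||Q) = Σ p(x) log(p(x)/q(x))
Each term is p(x) × log_2(p(x)/p(x)) = p(x) × log_2(1) = 0, so the sum is 0.
D_KL(P||Q) = 0.0000 bits

When P = Q, the KL divergence is exactly 0, as there is no 'divergence' between identical distributions.

This non-negativity is a fundamental property: relative entropy cannot be negative because it measures how different Q is from P.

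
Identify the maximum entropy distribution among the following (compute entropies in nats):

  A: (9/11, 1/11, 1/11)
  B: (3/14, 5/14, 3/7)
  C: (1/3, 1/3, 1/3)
C

For a discrete distribution over n outcomes, entropy is maximized by the uniform distribution.

Computing entropies:
H(A) = 0.6002 nats
H(B) = 1.0609 nats
H(C) = 1.0986 nats

The uniform distribution (where all probabilities equal 1/3) achieves the maximum entropy of log_e(3) = 1.0986 nats.

Distribution C has the highest entropy.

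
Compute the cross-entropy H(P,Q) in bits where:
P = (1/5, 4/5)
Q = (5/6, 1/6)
2.1206 bits

Cross-entropy: H(P,Q) = -Σ p(x) log q(x)

Alternatively: H(P,Q) = H(P) + D_KL(P||Q)
H(P) = 0.7219 bits
D_KL(P||Q) = 1.3986 bits

H(P,Q) = 0.7219 + 1.3986 = 2.1206 bits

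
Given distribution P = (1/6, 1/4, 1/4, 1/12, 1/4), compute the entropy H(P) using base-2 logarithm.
2.2296 bits

Shannon entropy is H(X) = -Σ p(x) log p(x).

For P = (1/6, 1/4, 1/4, 1/12, 1/4):
H = -1/6 × log_2(1/6) -1/4 × log_2(1/4) -1/4 × log_2(1/4) -1/12 × log_2(1/12) -1/4 × log_2(1/4)
H = 2.2296 bits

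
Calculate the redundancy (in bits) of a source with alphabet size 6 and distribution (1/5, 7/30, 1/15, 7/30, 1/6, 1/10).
0.1173 bits

Redundancy measures how far a source is from maximum entropy:
R = H_max - H(X)

Maximum entropy for 6 symbols: H_max = log_2(6) = 2.5850 bits
Actual entropy: H(X) = 2.4676 bits
Redundancy: R = 2.5850 - 2.4676 = 0.1173 bits

This redundancy represents potential for compression: the source could be compressed by 0.1173 bits per symbol.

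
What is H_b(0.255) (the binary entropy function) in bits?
0.8191 bits

The binary entropy function is:
H(p) = -p log(p) - (1-p) log(1-p)

H(0.255) = -0.255 × log_2(0.255) - 0.745 × log_2(0.745)
H(0.255) = 0.8191 bits

Note: Binary entropy is maximized at p=0.5 (H=1 bit) and minimized at p=0 or p=1 (H=0).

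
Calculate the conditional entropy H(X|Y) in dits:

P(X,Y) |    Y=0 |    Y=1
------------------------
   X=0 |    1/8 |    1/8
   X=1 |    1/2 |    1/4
0.2395 dits

Using the chain rule: H(X|Y) = H(X,Y) - H(Y)

First, compute H(X,Y) = 0.5268 dits

Marginal P(Y) = (5/8, 3/8)
H(Y) = 0.2873 dits

H(X|Y) = H(X,Y) - H(Y) = 0.5268 - 0.2873 = 0.2395 dits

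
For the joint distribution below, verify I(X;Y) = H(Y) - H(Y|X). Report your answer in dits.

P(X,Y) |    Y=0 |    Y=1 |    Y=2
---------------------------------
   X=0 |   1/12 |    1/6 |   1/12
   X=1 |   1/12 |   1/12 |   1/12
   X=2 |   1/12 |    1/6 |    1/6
I(X;Y) = 0.0073 dits

Mutual information has multiple equivalent forms:
- I(X;Y) = H(X) - H(X|Y)
- I(X;Y) = H(Y) - H(Y|X)
- I(X;Y) = H(X) + H(Y) - H(X,Y)

Computing all quantities:
H(X) = 0.4680, H(Y) = 0.4680, H(X,Y) = 0.9287
H(X|Y) = 0.4607, H(Y|X) = 0.4607

Verification:
H(X) - H(X|Y) = 0.4680 - 0.4607 = 0.0073
H(Y) - H(Y|X) = 0.4680 - 0.4607 = 0.0073
H(X) + H(Y) - H(X,Y) = 0.4680 + 0.4680 - 0.9287 = 0.0073

All forms give I(X;Y) = 0.0073 dits. ✓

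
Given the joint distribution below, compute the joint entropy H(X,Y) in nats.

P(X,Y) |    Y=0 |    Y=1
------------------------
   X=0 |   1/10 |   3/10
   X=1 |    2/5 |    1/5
1.2799 nats

Joint entropy is H(X,Y) = -Σ_{x,y} p(x,y) log p(x,y).

Summing over all non-zero entries:
H(X,Y) = -[1/10·log_e(1/10) + 3/10·log_e(3/10) + 2/5·log_e(2/5) + 1/5·log_e(1/5)]
H(X,Y) = 1.2799 nats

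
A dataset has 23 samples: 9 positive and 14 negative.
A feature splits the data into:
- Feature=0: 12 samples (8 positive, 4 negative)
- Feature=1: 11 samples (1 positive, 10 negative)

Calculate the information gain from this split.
0.2763 bits

Information Gain = H(Y) - H(Y|Feature)

Before split:
P(positive) = 9/23 = 0.3913
H(Y) = 0.9656 bits

After split:
Feature=0: H = 0.9183 bits (weight = 12/23)
Feature=1: H = 0.4395 bits (weight = 11/23)
H(Y|Feature) = (12/23)×0.9183 + (11/23)×0.4395 = 0.6893 bits

Information Gain = 0.9656 - 0.6893 = 0.2763 bits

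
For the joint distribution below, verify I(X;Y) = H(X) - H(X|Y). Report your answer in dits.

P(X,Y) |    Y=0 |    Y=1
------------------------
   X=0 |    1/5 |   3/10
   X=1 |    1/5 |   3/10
I(X;Y) = 0.0000 dits

Mutual information has multiple equivalent forms:
- I(X;Y) = H(X) - H(X|Y)
- I(X;Y) = H(Y) - H(Y|X)
- I(X;Y) = H(X) + H(Y) - H(X,Y)

Computing all quantities:
H(X) = 0.3010, H(Y) = 0.2923, H(X,Y) = 0.5933
H(X|Y) = 0.3010, H(Y|X) = 0.2923

Verification:
H(X) - H(X|Y) = 0.3010 - 0.3010 = 0.0000
H(Y) - H(Y|X) = 0.2923 - 0.2923 = 0.0000
H(X) + H(Y) - H(X,Y) = 0.3010 + 0.2923 - 0.5933 = 0.0000

All forms give I(X;Y) = 0.0000 dits. ✓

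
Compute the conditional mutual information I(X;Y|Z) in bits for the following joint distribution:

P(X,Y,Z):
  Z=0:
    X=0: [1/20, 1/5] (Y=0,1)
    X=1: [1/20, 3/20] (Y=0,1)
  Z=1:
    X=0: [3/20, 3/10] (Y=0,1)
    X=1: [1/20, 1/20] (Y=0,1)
0.0080 bits

Conditional mutual information: I(X;Y|Z) = H(X|Z) + H(Y|Z) - H(X,Y|Z)

H(Z) = 0.9928
H(X,Z) = 1.8150 → H(X|Z) = 0.8222
H(Y,Z) = 1.8568 → H(Y|Z) = 0.8640
H(X,Y,Z) = 2.6710 → H(X,Y|Z) = 1.6782

I(X;Y|Z) = 0.8222 + 0.8640 - 1.6782 = 0.0080 bits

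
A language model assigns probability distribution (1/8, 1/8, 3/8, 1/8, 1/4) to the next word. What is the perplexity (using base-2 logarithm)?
4.4557

Perplexity is 2^H (or exp(H) for natural log).

First, H = -Σ p log p = 2.1556 bits
Perplexity = 2^2.1556 = 4.4557

Interpretation: The model's uncertainty is equivalent to choosing uniformly among 4.5 options.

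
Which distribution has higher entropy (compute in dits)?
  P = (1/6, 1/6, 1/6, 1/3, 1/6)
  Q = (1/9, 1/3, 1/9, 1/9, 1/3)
P

Computing entropies in dits:
H(P) = 0.6778
H(Q) = 0.6362

Distribution P has higher entropy.

Intuition: The distribution closer to uniform (more spread out) has higher entropy.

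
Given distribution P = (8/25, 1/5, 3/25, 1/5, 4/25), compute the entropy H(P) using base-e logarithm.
1.5560 nats

Shannon entropy is H(X) = -Σ p(x) log p(x).

For P = (8/25, 1/5, 3/25, 1/5, 4/25):
H = -8/25 × log_e(8/25) -1/5 × log_e(1/5) -3/25 × log_e(3/25) -1/5 × log_e(1/5) -4/25 × log_e(4/25)
H = 1.5560 nats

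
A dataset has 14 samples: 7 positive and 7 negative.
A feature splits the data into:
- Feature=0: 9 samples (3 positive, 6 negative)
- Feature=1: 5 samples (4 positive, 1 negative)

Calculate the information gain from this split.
0.1518 bits

Information Gain = H(Y) - H(Y|Feature)

Before split:
P(positive) = 7/14 = 0.5000
H(Y) = 1.0000 bits

After split:
Feature=0: H = 0.9183 bits (weight = 9/14)
Feature=1: H = 0.7219 bits (weight = 5/14)
H(Y|Feature) = (9/14)×0.9183 + (5/14)×0.7219 = 0.8482 bits

Information Gain = 1.0000 - 0.8482 = 0.1518 bits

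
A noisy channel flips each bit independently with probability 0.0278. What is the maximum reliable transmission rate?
0.8168 bits

For a binary symmetric channel (BSC) with error probability p:
Capacity C = 1 - H(p) bits per symbol

where H(p) = -p log₂(p) - (1-p) log₂(1-p) is the binary entropy function.

H(0.0278) = 0.1832 bits
C = 1 - 0.1832 = 0.8168 bits per symbol

This means we can reliably transmit up to 0.8168 bits of information per channel use.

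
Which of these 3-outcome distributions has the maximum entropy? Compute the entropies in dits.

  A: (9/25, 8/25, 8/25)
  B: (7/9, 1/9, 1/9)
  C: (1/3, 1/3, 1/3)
C

For a discrete distribution over n outcomes, entropy is maximized by the uniform distribution.

Computing entropies:
H(A) = 0.4764 dits
H(B) = 0.2969 dits
H(C) = 0.4771 dits

The uniform distribution (where all probabilities equal 1/3) achieves the maximum entropy of log_10(3) = 0.4771 dits.

Distribution C has the highest entropy.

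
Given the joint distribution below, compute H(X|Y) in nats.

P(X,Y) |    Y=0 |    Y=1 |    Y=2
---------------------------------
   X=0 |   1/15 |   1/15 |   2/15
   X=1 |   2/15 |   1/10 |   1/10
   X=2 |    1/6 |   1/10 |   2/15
1.0682 nats

Using the chain rule: H(X|Y) = H(X,Y) - H(Y)

First, compute H(X,Y) = 2.1564 nats

Marginal P(Y) = (11/30, 4/15, 11/30)
H(Y) = 1.0882 nats

H(X|Y) = H(X,Y) - H(Y) = 2.1564 - 1.0882 = 1.0682 nats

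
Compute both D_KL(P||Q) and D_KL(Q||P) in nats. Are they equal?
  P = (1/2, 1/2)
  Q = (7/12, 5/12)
D_KL(P||Q) = 0.0141, D_KL(Q||P) = 0.0140

KL divergence is not symmetric: D_KL(P||Q) ≠ D_KL(Q||P) in general.

D_KL(P||Q) = 0.0141 nats
D_KL(Q||P) = 0.0140 nats

No, they are not equal!

This asymmetry is why KL divergence is not a true distance metric.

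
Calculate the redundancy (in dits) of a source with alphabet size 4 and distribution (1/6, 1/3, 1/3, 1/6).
0.0246 dits

Redundancy measures how far a source is from maximum entropy:
R = H_max - H(X)

Maximum entropy for 4 symbols: H_max = log_10(4) = 0.6021 dits
Actual entropy: H(X) = 0.5775 dits
Redundancy: R = 0.6021 - 0.5775 = 0.0246 dits

This redundancy represents potential for compression: the source could be compressed by 0.0246 dits per symbol.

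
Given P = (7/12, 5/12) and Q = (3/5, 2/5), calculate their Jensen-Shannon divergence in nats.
0.0001 nats

Jensen-Shannon divergence is:
JSD(P||Q) = 0.5 × D_KL(P||M) + 0.5 × D_KL(Q||M)
where M = 0.5 × (P + Q) is the mixture distribution.

M = 0.5 × (7/12, 5/12) + 0.5 × (3/5, 2/5) = (0.591667, 0.408333)

D_KL(P||M) = 0.0001 nats
D_KL(Q||M) = 0.0001 nats

JSD(P||Q) = 0.5 × 0.0001 + 0.5 × 0.0001 = 0.0001 nats

Unlike KL divergence, JSD is symmetric and bounded: 0 ≤ JSD ≤ log(2).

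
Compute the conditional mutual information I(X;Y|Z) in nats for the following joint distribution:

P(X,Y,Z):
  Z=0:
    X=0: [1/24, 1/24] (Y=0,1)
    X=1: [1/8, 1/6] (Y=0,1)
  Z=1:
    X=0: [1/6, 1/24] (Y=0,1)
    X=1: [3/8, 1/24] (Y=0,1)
0.0064 nats

Conditional mutual information: I(X;Y|Z) = H(X|Z) + H(Y|Z) - H(X,Y|Z)

H(Z) = 0.6616
H(X,Z) = 1.2580 → H(X|Z) = 0.5965
H(Y,Z) = 1.1646 → H(Y|Z) = 0.5030
H(X,Y,Z) = 1.7547 → H(X,Y|Z) = 1.0931

I(X;Y|Z) = 0.5965 + 0.5030 - 1.0931 = 0.0064 nats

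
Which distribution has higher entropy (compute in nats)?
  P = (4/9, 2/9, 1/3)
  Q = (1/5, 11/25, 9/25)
P

Computing entropies in nats:
H(P) = 1.0609
H(Q) = 1.0509

Distribution P has higher entropy.

Intuition: The distribution closer to uniform (more spread out) has higher entropy.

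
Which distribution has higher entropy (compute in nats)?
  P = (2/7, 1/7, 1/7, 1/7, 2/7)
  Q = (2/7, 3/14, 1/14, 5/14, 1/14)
P

Computing entropies in nats:
H(P) = 1.5498
H(Q) = 1.4328

Distribution P has higher entropy.

Intuition: The distribution closer to uniform (more spread out) has higher entropy.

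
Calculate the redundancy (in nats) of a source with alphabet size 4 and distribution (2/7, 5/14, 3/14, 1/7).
0.0526 nats

Redundancy measures how far a source is from maximum entropy:
R = H_max - H(X)

Maximum entropy for 4 symbols: H_max = log_e(4) = 1.3863 nats
Actual entropy: H(X) = 1.3337 nats
Redundancy: R = 1.3863 - 1.3337 = 0.0526 nats

This redundancy represents potential for compression: the source could be compressed by 0.0526 nats per symbol.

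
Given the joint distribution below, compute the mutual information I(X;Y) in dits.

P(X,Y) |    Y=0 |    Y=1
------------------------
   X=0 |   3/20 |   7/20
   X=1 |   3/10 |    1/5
0.0201 dits

Mutual information: I(X;Y) = H(X) + H(Y) - H(X,Y)

Marginals:
P(X) = (1/2, 1/2), H(X) = 0.3010 dits
P(Y) = (9/20, 11/20), H(Y) = 0.2989 dits

Joint entropy: H(X,Y) = 0.5798 dits

I(X;Y) = 0.3010 + 0.2989 - 0.5798 = 0.0201 dits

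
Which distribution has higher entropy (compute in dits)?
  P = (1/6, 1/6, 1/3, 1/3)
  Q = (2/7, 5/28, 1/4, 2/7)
Q

Computing entropies in dits:
H(P) = 0.5775
H(Q) = 0.5950

Distribution Q has higher entropy.

Intuition: The distribution closer to uniform (more spread out) has higher entropy.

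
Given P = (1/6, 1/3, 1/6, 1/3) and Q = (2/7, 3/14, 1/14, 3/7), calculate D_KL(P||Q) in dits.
0.0499 dits

KL divergence: D_KL(P||Q) = Σ p(x) log(p(x)/q(x))

Computing term by term:
  x=0: 1/6 × log_10[(1/6)/(2/7)] = 1/6 × -0.2341 = -0.0390
  x=1: 1/3 × log_10[(1/3)/(3/14)] = 1/3 × 0.1919 = 0.0640
  x=2: 1/6 × log_10[(1/6)/(1/14)] = 1/6 × 0.3680 = 0.0613
  x=3: 1/3 × log_10[(1/3)/(3/7)] = 1/3 × -0.1091 = -0.0364

D_KL(P||Q) = 0.0499 dits

Note: KL divergence is always non-negative and equals 0 iff P = Q.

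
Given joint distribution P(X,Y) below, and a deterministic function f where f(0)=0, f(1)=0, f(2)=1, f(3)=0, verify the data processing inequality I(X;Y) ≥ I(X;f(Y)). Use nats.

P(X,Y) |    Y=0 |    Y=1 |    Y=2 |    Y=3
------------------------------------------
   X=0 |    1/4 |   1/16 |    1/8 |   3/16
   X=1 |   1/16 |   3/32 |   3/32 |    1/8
I(X;Y) = 0.0403, I(X;f(Y)) = 0.0017, inequality holds: 0.0403 ≥ 0.0017

Data Processing Inequality: For any Markov chain X → Y → Z, we have I(X;Y) ≥ I(X;Z).

Here Z = f(Y) is a deterministic function of Y, forming X → Y → Z.

Original I(X;Y) = 0.0403 nats

After applying f:
P(X,Z) where Z=f(Y):
- P(X,Z=0) = P(X,Y=0) + P(X,Y=1) + P(X,Y=3)
- P(X,Z=1) = P(X,Y=2)

I(X;Z) = I(X;f(Y)) = 0.0017 nats

Verification: 0.0403 ≥ 0.0017 ✓

Information cannot be created by processing; the function f can only lose information about X.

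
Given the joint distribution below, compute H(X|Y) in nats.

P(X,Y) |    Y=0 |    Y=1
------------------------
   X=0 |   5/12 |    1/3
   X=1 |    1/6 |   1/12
0.5575 nats

Using the chain rule: H(X|Y) = H(X,Y) - H(Y)

First, compute H(X,Y) = 1.2367 nats

Marginal P(Y) = (7/12, 5/12)
H(Y) = 0.6792 nats

H(X|Y) = H(X,Y) - H(Y) = 1.2367 - 0.6792 = 0.5575 nats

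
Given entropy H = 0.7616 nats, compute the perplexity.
2.1417

Perplexity is e^H (or exp(H) for natural log).

H = 0.7616 nats
Perplexity = e^0.7616 = 2.1417

Interpretation: The model's uncertainty is equivalent to choosing uniformly among 2.1 options.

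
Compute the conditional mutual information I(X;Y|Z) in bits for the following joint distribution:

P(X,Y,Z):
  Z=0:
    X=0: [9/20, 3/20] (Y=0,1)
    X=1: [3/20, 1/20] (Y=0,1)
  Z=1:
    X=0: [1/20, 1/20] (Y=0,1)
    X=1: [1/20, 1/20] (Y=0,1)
0.0000 bits

Conditional mutual information: I(X;Y|Z) = H(X|Z) + H(Y|Z) - H(X,Y|Z)

H(Z) = 0.7219
H(X,Z) = 1.5710 → H(X|Z) = 0.8490
H(Y,Z) = 1.5710 → H(Y|Z) = 0.8490
H(X,Y,Z) = 2.4200 → H(X,Y|Z) = 1.6980

I(X;Y|Z) = 0.8490 + 0.8490 - 1.6980 = 0.0000 bits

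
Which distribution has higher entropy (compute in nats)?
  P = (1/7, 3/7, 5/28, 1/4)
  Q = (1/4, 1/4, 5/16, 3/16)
Q

Computing entropies in nats:
H(P) = 1.2953
H(Q) = 1.3705

Distribution Q has higher entropy.

Intuition: The distribution closer to uniform (more spread out) has higher entropy.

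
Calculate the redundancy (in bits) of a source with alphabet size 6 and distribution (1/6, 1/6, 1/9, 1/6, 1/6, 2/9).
0.0272 bits

Redundancy measures how far a source is from maximum entropy:
R = H_max - H(X)

Maximum entropy for 6 symbols: H_max = log_2(6) = 2.5850 bits
Actual entropy: H(X) = 2.5577 bits
Redundancy: R = 2.5850 - 2.5577 = 0.0272 bits

This redundancy represents potential for compression: the source could be compressed by 0.0272 bits per symbol.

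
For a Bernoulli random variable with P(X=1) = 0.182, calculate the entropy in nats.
0.4744 nats

The binary entropy function is:
H(p) = -p log(p) - (1-p) log(1-p)

H(0.182) = -0.182 × log_e(0.182) - 0.818 × log_e(0.818)
H(0.182) = 0.4744 nats

Note: Binary entropy is maximized at p=0.5 (H=1 bit) and minimized at p=0 or p=1 (H=0).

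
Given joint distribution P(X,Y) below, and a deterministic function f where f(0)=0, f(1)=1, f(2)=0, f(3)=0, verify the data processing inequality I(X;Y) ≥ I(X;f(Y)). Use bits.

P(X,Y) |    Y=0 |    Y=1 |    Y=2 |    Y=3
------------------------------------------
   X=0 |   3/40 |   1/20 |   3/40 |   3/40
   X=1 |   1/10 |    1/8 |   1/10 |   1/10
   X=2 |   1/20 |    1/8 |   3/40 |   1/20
I(X;Y) = 0.0315, I(X;f(Y)) = 0.0278, inequality holds: 0.0315 ≥ 0.0278

Data Processing Inequality: For any Markov chain X → Y → Z, we have I(X;Y) ≥ I(X;Z).

Here Z = f(Y) is a deterministic function of Y, forming X → Y → Z.

Original I(X;Y) = 0.0315 bits

After applying f:
P(X,Z) where Z=f(Y):
- P(X,Z=0) = P(X,Y=0) + P(X,Y=2) + P(X,Y=3)
- P(X,Z=1) = P(X,Y=1)

I(X;Z) = I(X;f(Y)) = 0.0278 bits

Verification: 0.0315 ≥ 0.0278 ✓

Information cannot be created by processing; the function f can only lose information about X.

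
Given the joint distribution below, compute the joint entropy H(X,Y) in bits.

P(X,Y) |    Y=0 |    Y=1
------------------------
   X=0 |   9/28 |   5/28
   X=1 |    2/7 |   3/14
1.9628 bits

Joint entropy is H(X,Y) = -Σ_{x,y} p(x,y) log p(x,y).

Summing over all non-zero entries:
H(X,Y) = -[9/28·log_2(9/28) + 5/28·log_2(5/28) + 2/7·log_2(2/7) + 3/14·log_2(3/14)]
H(X,Y) = 1.9628 bits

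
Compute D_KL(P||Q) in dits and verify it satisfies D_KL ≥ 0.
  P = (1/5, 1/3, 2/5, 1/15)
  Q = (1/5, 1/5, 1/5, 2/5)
0.1425 dits

KL divergence satisfies the Gibbs inequality: D_KL(P||Q) ≥ 0 for all distributions P, Q.

D_KL(P||Q) = Σ p(x) log(p(x)/q(x))
Term by term:
  x=0: 1/5 × log_10[(1/5)/(1/5)] = 0.0000
  x=1: 1/3 × log_10[(1/3)/(1/5)] = 0.0739
  x=2: 2/5 × log_10[(2/5)/(1/5)] = 0.1204
  x=3: 1/15 × log_10[(1/15)/(2/5)] = -0.0519
D_KL(P||Q) = 0.1425 dits

D_KL(P||Q) = 0.1425 ≥ 0 ✓

This non-negativity is a fundamental property: relative entropy cannot be negative because it measures how different Q is from P.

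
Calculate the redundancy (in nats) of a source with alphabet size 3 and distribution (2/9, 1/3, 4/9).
0.0378 nats

Redundancy measures how far a source is from maximum entropy:
R = H_max - H(X)

Maximum entropy for 3 symbols: H_max = log_e(3) = 1.0986 nats
Actual entropy: H(X) = 1.0609 nats
Redundancy: R = 1.0986 - 1.0609 = 0.0378 nats

This redundancy represents potential for compression: the source could be compressed by 0.0378 nats per symbol.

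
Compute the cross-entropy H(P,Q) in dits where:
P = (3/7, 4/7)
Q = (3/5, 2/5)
0.3225 dits

Cross-entropy: H(P,Q) = -Σ p(x) log q(x)

Alternatively: H(P,Q) = H(P) + D_KL(P||Q)
H(P) = 0.2966 dits
D_KL(P||Q) = 0.0259 dits

H(P,Q) = 0.2966 + 0.0259 = 0.3225 dits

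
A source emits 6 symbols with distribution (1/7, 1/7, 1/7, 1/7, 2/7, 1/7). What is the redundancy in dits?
0.0191 dits

Redundancy measures how far a source is from maximum entropy:
R = H_max - H(X)

Maximum entropy for 6 symbols: H_max = log_10(6) = 0.7782 dits
Actual entropy: H(X) = 0.7591 dits
Redundancy: R = 0.7782 - 0.7591 = 0.0191 dits

This redundancy represents potential for compression: the source could be compressed by 0.0191 dits per symbol.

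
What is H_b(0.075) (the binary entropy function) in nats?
0.2664 nats

The binary entropy function is:
H(p) = -p log(p) - (1-p) log(1-p)

H(0.075) = -0.075 × log_e(0.075) - 0.925 × log_e(0.925)
H(0.075) = 0.2664 nats

Note: Binary entropy is maximized at p=0.5 (H=1 bit) and minimized at p=0 or p=1 (H=0).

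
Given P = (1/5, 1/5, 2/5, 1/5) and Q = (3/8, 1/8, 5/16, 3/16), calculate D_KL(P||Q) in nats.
0.0799 nats

KL divergence: D_KL(P||Q) = Σ p(x) log(p(x)/q(x))

Computing term by term:
  x=0: 1/5 × log_e[(1/5)/(3/8)] = 1/5 × -0.6286 = -0.1257
  x=1: 1/5 × log_e[(1/5)/(1/8)] = 1/5 × 0.4700 = 0.0940
  x=2: 2/5 × log_e[(2/5)/(5/16)] = 2/5 × 0.2469 = 0.0987
  x=3: 1/5 × log_e[(1/5)/(3/16)] = 1/5 × 0.0645 = 0.0129

D_KL(P||Q) = 0.0799 nats

Note: KL divergence is always non-negative and equals 0 iff P = Q.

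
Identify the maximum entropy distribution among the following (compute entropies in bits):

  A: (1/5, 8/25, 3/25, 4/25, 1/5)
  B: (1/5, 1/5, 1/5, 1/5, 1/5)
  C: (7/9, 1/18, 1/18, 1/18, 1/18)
B

For a discrete distribution over n outcomes, entropy is maximized by the uniform distribution.

Computing entropies:
H(A) = 2.2449 bits
H(B) = 2.3219 bits
H(C) = 1.2086 bits

The uniform distribution (where all probabilities equal 1/5) achieves the maximum entropy of log_2(5) = 2.3219 bits.

Distribution B has the highest entropy.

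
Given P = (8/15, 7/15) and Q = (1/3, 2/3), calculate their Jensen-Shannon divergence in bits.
0.0296 bits

Jensen-Shannon divergence is:
JSD(P||Q) = 0.5 × D_KL(P||M) + 0.5 × D_KL(Q||M)
where M = 0.5 × (P + Q) is the mixture distribution.

M = 0.5 × (8/15, 7/15) + 0.5 × (1/3, 2/3) = (13/30, 17/30)

D_KL(P||M) = 0.0290 bits
D_KL(Q||M) = 0.0301 bits

JSD(P||Q) = 0.5 × 0.0290 + 0.5 × 0.0301 = 0.0296 bits

Unlike KL divergence, JSD is symmetric and bounded: 0 ≤ JSD ≤ log(2).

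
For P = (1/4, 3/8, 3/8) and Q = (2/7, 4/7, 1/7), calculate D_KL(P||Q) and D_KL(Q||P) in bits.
D_KL(P||Q) = 0.2461, D_KL(Q||P) = 0.2034

KL divergence is not symmetric: D_KL(P||Q) ≠ D_KL(Q||P) in general.

D_KL(P||Q) = 0.2461 bits
D_KL(Q||P) = 0.2034 bits

No, they are not equal!

This asymmetry is why KL divergence is not a true distance metric.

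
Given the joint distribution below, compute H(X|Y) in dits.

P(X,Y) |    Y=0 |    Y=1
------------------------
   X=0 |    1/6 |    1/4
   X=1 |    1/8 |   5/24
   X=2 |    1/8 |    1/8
0.4658 dits

Using the chain rule: H(X|Y) = H(X,Y) - H(Y)

First, compute H(X,Y) = 0.7608 dits

Marginal P(Y) = (5/12, 7/12)
H(Y) = 0.2950 dits

H(X|Y) = H(X,Y) - H(Y) = 0.7608 - 0.2950 = 0.4658 dits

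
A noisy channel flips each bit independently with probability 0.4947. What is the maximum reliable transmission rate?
0.0001 bits

For a binary symmetric channel (BSC) with error probability p:
Capacity C = 1 - H(p) bits per symbol

where H(p) = -p log₂(p) - (1-p) log₂(1-p) is the binary entropy function.

H(0.4947) = 0.9999 bits
C = 1 - 0.9999 = 0.0001 bits per symbol

This means we can reliably transmit up to 0.0001 bits of information per channel use.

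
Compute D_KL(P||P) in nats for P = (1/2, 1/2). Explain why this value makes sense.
0.0000 nats

KL divergence satisfies the Gibbs inequality: D_KL(P||Q) ≥ 0 for all distributions P, Q.

D_KL(P||Q) = Σ p(x) log(p(x)/q(x))
Each term is p(x) × log_e(p(x)/p(x)) = p(x) × log_e(1) = 0, so the sum is 0.
D_KL(P||Q) = 0.0000 nats

When P = Q, the KL divergence is exactly 0, as there is no 'divergence' between identical distributions.

This non-negativity is a fundamental property: relative entropy cannot be negative because it measures how different Q is from P.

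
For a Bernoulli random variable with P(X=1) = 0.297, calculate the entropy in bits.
0.8776 bits

The binary entropy function is:
H(p) = -p log(p) - (1-p) log(1-p)

H(0.297) = -0.297 × log_2(0.297) - 0.703 × log_2(0.703)
H(0.297) = 0.8776 bits

Note: Binary entropy is maximized at p=0.5 (H=1 bit) and minimized at p=0 or p=1 (H=0).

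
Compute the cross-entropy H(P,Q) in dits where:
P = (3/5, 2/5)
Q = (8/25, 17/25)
0.3639 dits

Cross-entropy: H(P,Q) = -Σ p(x) log q(x)

Alternatively: H(P,Q) = H(P) + D_KL(P||Q)
H(P) = 0.2923 dits
D_KL(P||Q) = 0.0716 dits

H(P,Q) = 0.2923 + 0.0716 = 0.3639 dits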